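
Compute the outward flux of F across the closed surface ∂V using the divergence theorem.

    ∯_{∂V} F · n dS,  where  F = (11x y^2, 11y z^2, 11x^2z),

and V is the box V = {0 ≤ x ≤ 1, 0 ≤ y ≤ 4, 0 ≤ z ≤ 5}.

By the divergence theorem,

    ∯_{∂V} F · n dS = ∭_V (∇ · F) dV.

Compute the divergence:
    ∇ · F = ∂F_x/∂x + ∂F_y/∂y + ∂F_z/∂z = 11y^2 + 11z^2 + 11x^2 = 11x^2 + 11y^2 + 11z^2.

V is a rectangular box, so dV = dx dy dz with 0 ≤ x ≤ 1, 0 ≤ y ≤ 4, 0 ≤ z ≤ 5.

Integrate (11x^2 + 11y^2 + 11z^2) over V as an iterated integral:

    ∭_V (∇·F) dV = ∫_0^{1} ∫_0^{4} ∫_0^{5} (11x^2 + 11y^2 + 11z^2) dz dy dx.

Inner (z from 0 to 5): 55x^2 + 55y^2 + 1375/3.
Middle (y from 0 to 4): 220x^2 + 9020/3.
Outer (x from 0 to 1): 3080.

Therefore ∯_{∂V} F · n dS = 3080.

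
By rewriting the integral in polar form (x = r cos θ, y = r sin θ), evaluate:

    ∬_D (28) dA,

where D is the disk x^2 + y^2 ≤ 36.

The region D is 0 ≤ r ≤ 6, 0 ≤ θ ≤ 2π in polar coordinates, where x = r cos(θ), y = r sin(θ), and dA = r dr dθ.

Under the substitution, the integrand becomes 28, so

    ∬_D (28) dA = ∫_{0}^{2π} ∫_{0}^{6} (28) · r dr dθ.

Inner integral (in r): ∫_{0}^{6} (28) · r dr = 504.

Outer integral (in θ): ∫_{0}^{2π} (504) dθ = 1008π.

Therefore ∬_D (28) dA = 1008π.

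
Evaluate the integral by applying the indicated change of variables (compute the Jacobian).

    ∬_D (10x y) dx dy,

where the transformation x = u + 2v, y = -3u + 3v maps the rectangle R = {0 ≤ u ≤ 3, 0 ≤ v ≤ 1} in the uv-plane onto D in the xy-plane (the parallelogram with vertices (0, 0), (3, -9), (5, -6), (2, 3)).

Compute the Jacobian determinant of (x, y) with respect to (u, v):

    ∂(x,y)/∂(u,v) = | 1  2 | = (1)(3) - (2)(-3) = 9.
                   | -3  3 |

Its absolute value is |J| = 9 (the area scaling factor).

Substituting x = u + 2v, y = -3u + 3v into the integrand,

    10x y → -30u^2 - 30u v + 60v^2,

so the integral becomes

    ∬_R (-30u^2 - 30u v + 60v^2) · |J| du dv = ∫_0^3 ∫_0^1 (-270u^2 - 270u v + 540v^2) dv du.

Inner (v): -270u^2 - 135u + 180.
Outer (u): -4995/2.

Therefore ∬_D (10x y) dx dy = -4995/2.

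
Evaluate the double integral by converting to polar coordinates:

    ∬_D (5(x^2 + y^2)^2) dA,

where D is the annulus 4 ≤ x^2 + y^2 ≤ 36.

The region D is 2 ≤ r ≤ 6, 0 ≤ θ ≤ 2π in polar coordinates, where x = r cos(θ), y = r sin(θ), and dA = r dr dθ.

Under the substitution, the integrand becomes 5r^4, so

    ∬_D (5(x^2 + y^2)^2) dA = ∫_{0}^{2π} ∫_{2}^{6} (5r^4) · r dr dθ.

Inner integral (in r): ∫_{2}^{6} (5r^4) · r dr = 116480/3.

Outer integral (in θ): ∫_{0}^{2π} (116480/3) dθ = 232960π/3.

Therefore ∬_D (5(x^2 + y^2)^2) dA = 232960π/3.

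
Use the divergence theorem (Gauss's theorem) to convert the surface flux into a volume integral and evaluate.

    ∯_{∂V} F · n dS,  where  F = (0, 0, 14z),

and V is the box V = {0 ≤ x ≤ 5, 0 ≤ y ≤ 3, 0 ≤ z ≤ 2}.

By the divergence theorem,

    ∯_{∂V} F · n dS = ∭_V (∇ · F) dV.

Compute the divergence:
    ∇ · F = ∂F_x/∂x + ∂F_y/∂y + ∂F_z/∂z = 0 + 0 + 14 = 14.

V is a rectangular box, so dV = dx dy dz with 0 ≤ x ≤ 5, 0 ≤ y ≤ 3, 0 ≤ z ≤ 2.

Integrate (14) over V as an iterated integral:

    ∭_V (∇·F) dV = ∫_0^{5} ∫_0^{3} ∫_0^{2} (14) dz dy dx.

Inner (z from 0 to 2): 28.
Middle (y from 0 to 3): 84.
Outer (x from 0 to 5): 420.

Therefore ∯_{∂V} F · n dS = 420.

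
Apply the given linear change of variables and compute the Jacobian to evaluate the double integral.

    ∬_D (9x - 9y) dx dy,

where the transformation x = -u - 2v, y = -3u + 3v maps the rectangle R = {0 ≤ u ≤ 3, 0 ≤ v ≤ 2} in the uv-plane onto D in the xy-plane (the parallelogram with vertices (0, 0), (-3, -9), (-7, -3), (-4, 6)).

Compute the Jacobian determinant of (x, y) with respect to (u, v):

    ∂(x,y)/∂(u,v) = | -1  -2 | = (-1)(3) - (-2)(-3) = -9.
                   | -3  3 |

Its absolute value is |J| = 9 (the area scaling factor).

Substituting x = -u - 2v, y = -3u + 3v into the integrand,

    9x - 9y → 18u - 45v,

so the integral becomes

    ∬_R (18u - 45v) · |J| du dv = ∫_0^3 ∫_0^2 (162u - 405v) dv du.

Inner (v): 324u - 810.
Outer (u): -972.

Therefore ∬_D (9x - 9y) dx dy = -972.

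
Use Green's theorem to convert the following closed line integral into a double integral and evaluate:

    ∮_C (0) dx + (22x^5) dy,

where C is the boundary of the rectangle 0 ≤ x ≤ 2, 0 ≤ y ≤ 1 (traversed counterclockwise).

Green's theorem converts the closed line integral into a double integral over the enclosed region D:

    ∮_C P dx + Q dy = ∬_D (∂Q/∂x - ∂P/∂y) dA.

Here P = 0, Q = 22x^5, so

    ∂Q/∂x = 110x^4,    ∂P/∂y = 0,
    ∂Q/∂x - ∂P/∂y = 110x^4.

D is the region 0 ≤ x ≤ 2, 0 ≤ y ≤ 1. Evaluating the double integral:

    ∬_D (110x^4) dA = ∫_0^{2} ∫_0^{1} (110x^4) dy dx.

Inner (y from 0 to 1): 110x^4.
Outer (x from 0 to 2): 704.

Therefore ∮_C P dx + Q dy = 704.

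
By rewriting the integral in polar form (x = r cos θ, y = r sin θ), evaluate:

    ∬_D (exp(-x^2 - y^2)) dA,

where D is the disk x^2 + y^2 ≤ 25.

The region D is 0 ≤ r ≤ 5, 0 ≤ θ ≤ 2π in polar coordinates, where x = r cos(θ), y = r sin(θ), and dA = r dr dθ.

Under the substitution, the integrand becomes exp(-r^2), so

    ∬_D (exp(-x^2 - y^2)) dA = ∫_{0}^{2π} ∫_{0}^{5} (exp(-r^2)) · r dr dθ.

Inner integral (in r): ∫_{0}^{5} (exp(-r^2)) · r dr = -(1 - exp(25))exp(-25)/2.

Outer integral (in θ): ∫_{0}^{2π} (-(1 - exp(25))exp(-25)/2) dθ = -π exp(-25) + π.

Therefore ∬_D (exp(-x^2 - y^2)) dA = -π exp(-25) + π.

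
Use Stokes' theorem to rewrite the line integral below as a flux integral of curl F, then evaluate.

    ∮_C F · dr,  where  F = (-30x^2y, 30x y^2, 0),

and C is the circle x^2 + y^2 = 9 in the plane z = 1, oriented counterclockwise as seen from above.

Let S be the flat disk x^2 + y^2 ≤ 9 in the plane z = 1, with upward unit normal n̂ = ẑ. By Stokes' theorem,

    ∮_C F · dr = ∬_S (∇ × F) · n̂ dS = ∬_D (curl F)_z dA,

where D is the disk x^2 + y^2 ≤ 9.

Compute the curl of F = (-30x^2y, 30x y^2, 0):
    (∇ × F)_x = ∂F_z/∂y - ∂F_y/∂z = 0,
    (∇ × F)_y = ∂F_x/∂z - ∂F_z/∂x = 0,
    (∇ × F)_z = ∂F_y/∂x - ∂F_x/∂y = 30x^2 + 30y^2.

On z = 1, (curl F)_z = 30x^2 + 30y^2.

Convert to polar (x = r cos θ, y = r sin θ, dA = r dr dθ); the integrand becomes 30r^2, so

    ∬_D (curl F)_z dA = ∫_0^{2π} ∫_0^{3} (30r^2) · r dr dθ.

Inner (r from 0 to 3): 1215/2.
Outer (θ from 0 to 2π): 1215π.

Therefore ∮_C F · dr = 1215π.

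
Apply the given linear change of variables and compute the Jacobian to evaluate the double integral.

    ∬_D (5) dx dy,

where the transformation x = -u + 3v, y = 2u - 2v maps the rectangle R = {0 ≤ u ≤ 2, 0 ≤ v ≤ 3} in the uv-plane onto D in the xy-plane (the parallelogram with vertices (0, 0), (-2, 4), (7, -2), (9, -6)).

Compute the Jacobian determinant of (x, y) with respect to (u, v):

    ∂(x,y)/∂(u,v) = | -1  3 | = (-1)(-2) - (3)(2) = -4.
                   | 2  -2 |

Its absolute value is |J| = 4 (the area scaling factor).

Substituting x = -u + 3v, y = 2u - 2v into the integrand,

    5 → 5,

so the integral becomes

    ∬_R (5) · |J| du dv = ∫_0^2 ∫_0^3 (20) dv du.

Inner (v): 60.
Outer (u): 120.

Therefore ∬_D (5) dx dy = 120.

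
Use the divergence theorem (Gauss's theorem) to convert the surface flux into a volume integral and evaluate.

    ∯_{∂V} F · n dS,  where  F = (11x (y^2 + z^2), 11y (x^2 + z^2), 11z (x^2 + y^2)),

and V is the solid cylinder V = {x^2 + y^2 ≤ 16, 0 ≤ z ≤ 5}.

By the divergence theorem,

    ∯_{∂V} F · n dS = ∭_V (∇ · F) dV.

Compute the divergence:
    ∇ · F = ∂F_x/∂x + ∂F_y/∂y + ∂F_z/∂z = 11y^2 + 11z^2 + 11x^2 + 11z^2 + 11x^2 + 11y^2 = 22x^2 + 22y^2 + 22z^2.

In cylindrical coordinates, x = r cos(θ), y = r sin(θ), z = z, dV = r dr dθ dz, with 0 ≤ r ≤ 4, 0 ≤ θ ≤ 2π, 0 ≤ z ≤ 5.

The integrand, after substitution and multiplying by the volume element, becomes (22r^2 + 22z^2) · r, so

    ∭_V (∇·F) dV = ∫_0^{2π} ∫_0^{4} ∫_0^{5} (22r^2 + 22z^2) · r dz dr dθ.

Inner (z from 0 to 5): 110r (r^2 + 25/3).
Middle (r from 0 to 4): 43120/3.
Outer (θ from 0 to 2π): 86240π/3.

Therefore ∯_{∂V} F · n dS = 86240π/3.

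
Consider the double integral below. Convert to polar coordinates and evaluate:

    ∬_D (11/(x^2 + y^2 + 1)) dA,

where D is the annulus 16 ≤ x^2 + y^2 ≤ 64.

The region D is 4 ≤ r ≤ 8, 0 ≤ θ ≤ 2π in polar coordinates, where x = r cos(θ), y = r sin(θ), and dA = r dr dθ.

Under the substitution, the integrand becomes 11/(r^2 + 1), so

    ∬_D (11/(x^2 + y^2 + 1)) dA = ∫_{0}^{2π} ∫_{4}^{8} (11/(r^2 + 1)) · r dr dθ.

Inner integral (in r): ∫_{4}^{8} (11/(r^2 + 1)) · r dr = log(1160290625sqrt(1105)/24137569).

Outer integral (in θ): ∫_{0}^{2π} (log(1160290625sqrt(1105)/24137569)) dθ = log((1160290625sqrt(1105)/24137569)^(2π)).

Therefore ∬_D (11/(x^2 + y^2 + 1)) dA = log((1160290625sqrt(1105)/24137569)^(2π)).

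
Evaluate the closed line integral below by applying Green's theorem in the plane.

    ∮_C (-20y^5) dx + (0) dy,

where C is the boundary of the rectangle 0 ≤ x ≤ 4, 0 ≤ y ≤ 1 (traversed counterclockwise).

Green's theorem converts the closed line integral into a double integral over the enclosed region D:

    ∮_C P dx + Q dy = ∬_D (∂Q/∂x - ∂P/∂y) dA.

Here P = -20y^5, Q = 0, so

    ∂Q/∂x = 0,    ∂P/∂y = -100y^4,
    ∂Q/∂x - ∂P/∂y = 100y^4.

D is the region 0 ≤ x ≤ 4, 0 ≤ y ≤ 1. Evaluating the double integral:

    ∬_D (100y^4) dA = ∫_0^{4} ∫_0^{1} (100y^4) dy dx.

Inner (y from 0 to 1): 20.
Outer (x from 0 to 4): 80.

Therefore ∮_C P dx + Q dy = 80.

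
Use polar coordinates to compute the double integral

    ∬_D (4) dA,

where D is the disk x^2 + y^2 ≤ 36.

The region D is 0 ≤ r ≤ 6, 0 ≤ θ ≤ 2π in polar coordinates, where x = r cos(θ), y = r sin(θ), and dA = r dr dθ.

Under the substitution, the integrand becomes 4, so

    ∬_D (4) dA = ∫_{0}^{2π} ∫_{0}^{6} (4) · r dr dθ.

Inner integral (in r): ∫_{0}^{6} (4) · r dr = 72.

Outer integral (in θ): ∫_{0}^{2π} (72) dθ = 144π.

Therefore ∬_D (4) dA = 144π.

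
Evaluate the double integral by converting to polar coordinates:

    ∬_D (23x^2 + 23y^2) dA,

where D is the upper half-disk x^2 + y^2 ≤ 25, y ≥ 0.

The region D is 0 ≤ r ≤ 5, 0 ≤ θ ≤ π in polar coordinates, where x = r cos(θ), y = r sin(θ), and dA = r dr dθ.

Under the substitution, the integrand becomes 23r^2, so

    ∬_D (23x^2 + 23y^2) dA = ∫_{0}^{π} ∫_{0}^{5} (23r^2) · r dr dθ.

Inner integral (in r): ∫_{0}^{5} (23r^2) · r dr = 14375/4.

Outer integral (in θ): ∫_{0}^{π} (14375/4) dθ = 14375π/4.

Therefore ∬_D (23x^2 + 23y^2) dA = 14375π/4.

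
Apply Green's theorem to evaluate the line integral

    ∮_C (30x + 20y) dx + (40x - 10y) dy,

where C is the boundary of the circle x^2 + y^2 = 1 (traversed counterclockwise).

Green's theorem converts the closed line integral into a double integral over the enclosed region D:

    ∮_C P dx + Q dy = ∬_D (∂Q/∂x - ∂P/∂y) dA.

Here P = 30x + 20y, Q = 40x - 10y, so

    ∂Q/∂x = 40,    ∂P/∂y = 20,
    ∂Q/∂x - ∂P/∂y = 20.

D is the region x^2 + y^2 ≤ 1. Evaluating the double integral:

In polar coordinates (x = r cos θ, y = r sin θ, dA = r dr dθ) the integrand becomes 20, so

    ∬_D (20) dA = ∫_0^{2π} ∫_0^{1} (20) · r dr dθ.

Inner (r from 0 to 1): 10.
Outer (θ from 0 to 2π): 20π.

Therefore ∮_C P dx + Q dy = 20π.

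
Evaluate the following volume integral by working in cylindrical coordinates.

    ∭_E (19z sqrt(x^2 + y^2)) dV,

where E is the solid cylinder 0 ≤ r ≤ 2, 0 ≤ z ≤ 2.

In cylindrical coordinates, x = r cos(θ), y = r sin(θ), z = z, and dV = r dr dθ dz.

The integrand becomes 19r z, so

    ∭_E (19z sqrt(x^2 + y^2)) dV = ∫_{0}^{2π} ∫_{0}^{2} ∫_{0}^{2} (19r z) · r dz dr dθ.

Inner (z): 38r^2.
Middle (r from 0 to 2): 304/3.
Outer (θ): 608π/3.

Therefore the triple integral equals 608π/3.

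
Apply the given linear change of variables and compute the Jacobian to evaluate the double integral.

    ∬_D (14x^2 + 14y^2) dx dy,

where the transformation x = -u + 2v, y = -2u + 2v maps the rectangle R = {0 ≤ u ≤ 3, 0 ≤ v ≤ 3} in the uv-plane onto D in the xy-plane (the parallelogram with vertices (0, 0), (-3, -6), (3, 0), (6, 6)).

Compute the Jacobian determinant of (x, y) with respect to (u, v):

    ∂(x,y)/∂(u,v) = | -1  2 | = (-1)(2) - (2)(-2) = 2.
                   | -2  2 |

Its absolute value is |J| = 2 (the area scaling factor).

Substituting x = -u + 2v, y = -2u + 2v into the integrand,

    14x^2 + 14y^2 → 70u^2 - 168u v + 112v^2,

so the integral becomes

    ∬_R (70u^2 - 168u v + 112v^2) · |J| du dv = ∫_0^3 ∫_0^3 (140u^2 - 336u v + 224v^2) dv du.

Inner (v): 420u^2 - 1512u + 2016.
Outer (u): 3024.

Therefore ∬_D (14x^2 + 14y^2) dx dy = 3024.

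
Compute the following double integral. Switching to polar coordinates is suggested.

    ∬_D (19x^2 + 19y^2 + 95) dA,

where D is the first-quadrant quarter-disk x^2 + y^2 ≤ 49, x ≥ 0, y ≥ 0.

The region D is 0 ≤ r ≤ 7, 0 ≤ θ ≤ π/2 in polar coordinates, where x = r cos(θ), y = r sin(θ), and dA = r dr dθ.

Under the substitution, the integrand becomes 19r^2 + 95, so

    ∬_D (19x^2 + 19y^2 + 95) dA = ∫_{0}^{π/2} ∫_{0}^{7} (19r^2 + 95) · r dr dθ.

Inner integral (in r): ∫_{0}^{7} (19r^2 + 95) · r dr = 54929/4.

Outer integral (in θ): ∫_{0}^{π/2} (54929/4) dθ = 54929π/8.

Therefore ∬_D (19x^2 + 19y^2 + 95) dA = 54929π/8.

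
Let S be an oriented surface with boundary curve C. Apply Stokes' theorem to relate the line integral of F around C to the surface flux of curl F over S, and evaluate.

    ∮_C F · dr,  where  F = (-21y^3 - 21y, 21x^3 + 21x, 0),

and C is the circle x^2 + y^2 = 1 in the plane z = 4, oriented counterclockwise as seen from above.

Let S be the flat disk x^2 + y^2 ≤ 1 in the plane z = 4, with upward unit normal n̂ = ẑ. By Stokes' theorem,

    ∮_C F · dr = ∬_S (∇ × F) · n̂ dS = ∬_D (curl F)_z dA,

where D is the disk x^2 + y^2 ≤ 1.

Compute the curl of F = (-21y^3 - 21y, 21x^3 + 21x, 0):
    (∇ × F)_x = ∂F_z/∂y - ∂F_y/∂z = 0,
    (∇ × F)_y = ∂F_x/∂z - ∂F_z/∂x = 0,
    (∇ × F)_z = ∂F_y/∂x - ∂F_x/∂y = 63x^2 + 63y^2 + 42.

On z = 4, (curl F)_z = 63x^2 + 63y^2 + 42.

Convert to polar (x = r cos θ, y = r sin θ, dA = r dr dθ); the integrand becomes 63r^2 + 42, so

    ∬_D (curl F)_z dA = ∫_0^{2π} ∫_0^{1} (63r^2 + 42) · r dr dθ.

Inner (r from 0 to 1): 147/4.
Outer (θ from 0 to 2π): 147π/2.

Therefore ∮_C F · dr = 147π/2.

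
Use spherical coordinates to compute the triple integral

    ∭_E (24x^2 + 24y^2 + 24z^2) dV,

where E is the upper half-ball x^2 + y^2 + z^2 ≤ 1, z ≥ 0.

In spherical coordinates, x = ρ sin(φ) cos(θ), y = ρ sin(φ) sin(θ), z = ρ cos(φ), and dV = ρ^2 sin(φ) dρ dφ dθ.

The integrand becomes 24ρ^2, so

    ∭_E (24x^2 + 24y^2 + 24z^2) dV = ∫_{0}^{2π} ∫_{0}^{π/2} ∫_{0}^{1} (24ρ^2) · ρ^2 sin(φ) dρ dφ dθ.

Inner (ρ): 24sin(φ)/5.
Middle (φ): 24/5.
Outer (θ): 48π/5.

Therefore the triple integral equals 48π/5.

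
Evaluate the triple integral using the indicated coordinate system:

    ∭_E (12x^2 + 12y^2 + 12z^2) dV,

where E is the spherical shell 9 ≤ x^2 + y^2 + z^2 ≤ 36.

In spherical coordinates, x = ρ sin(φ) cos(θ), y = ρ sin(φ) sin(θ), z = ρ cos(φ), and dV = ρ^2 sin(φ) dρ dφ dθ.

The integrand becomes 12ρ^2, so

    ∭_E (12x^2 + 12y^2 + 12z^2) dV = ∫_{0}^{2π} ∫_{0}^{π} ∫_{3}^{6} (12ρ^2) · ρ^2 sin(φ) dρ dφ dθ.

Inner (ρ): 90396sin(φ)/5.
Middle (φ): 180792/5.
Outer (θ): 361584π/5.

Therefore the triple integral equals 361584π/5.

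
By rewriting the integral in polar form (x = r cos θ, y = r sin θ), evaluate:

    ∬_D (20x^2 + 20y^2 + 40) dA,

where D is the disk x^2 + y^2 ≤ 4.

The region D is 0 ≤ r ≤ 2, 0 ≤ θ ≤ 2π in polar coordinates, where x = r cos(θ), y = r sin(θ), and dA = r dr dθ.

Under the substitution, the integrand becomes 20r^2 + 40, so

    ∬_D (20x^2 + 20y^2 + 40) dA = ∫_{0}^{2π} ∫_{0}^{2} (20r^2 + 40) · r dr dθ.

Inner integral (in r): ∫_{0}^{2} (20r^2 + 40) · r dr = 160.

Outer integral (in θ): ∫_{0}^{2π} (160) dθ = 320π.

Therefore ∬_D (20x^2 + 20y^2 + 40) dA = 320π.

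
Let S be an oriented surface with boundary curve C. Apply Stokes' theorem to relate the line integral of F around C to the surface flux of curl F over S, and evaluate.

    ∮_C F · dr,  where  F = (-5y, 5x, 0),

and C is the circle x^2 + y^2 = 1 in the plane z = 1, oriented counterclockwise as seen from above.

Let S be the flat disk x^2 + y^2 ≤ 1 in the plane z = 1, with upward unit normal n̂ = ẑ. By Stokes' theorem,

    ∮_C F · dr = ∬_S (∇ × F) · n̂ dS = ∬_D (curl F)_z dA,

where D is the disk x^2 + y^2 ≤ 1.

Compute the curl of F = (-5y, 5x, 0):
    (∇ × F)_x = ∂F_z/∂y - ∂F_y/∂z = 0,
    (∇ × F)_y = ∂F_x/∂z - ∂F_z/∂x = 0,
    (∇ × F)_z = ∂F_y/∂x - ∂F_x/∂y = 10.

On z = 1, (curl F)_z = 10.

Convert to polar (x = r cos θ, y = r sin θ, dA = r dr dθ); the integrand becomes 10, so

    ∬_D (curl F)_z dA = ∫_0^{2π} ∫_0^{1} (10) · r dr dθ.

Inner (r from 0 to 1): 5.
Outer (θ from 0 to 2π): 10π.

Therefore ∮_C F · dr = 10π.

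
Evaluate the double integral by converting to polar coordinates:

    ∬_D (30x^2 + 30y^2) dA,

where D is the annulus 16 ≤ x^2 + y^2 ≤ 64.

The region D is 4 ≤ r ≤ 8, 0 ≤ θ ≤ 2π in polar coordinates, where x = r cos(θ), y = r sin(θ), and dA = r dr dθ.

Under the substitution, the integrand becomes 30r^2, so

    ∬_D (30x^2 + 30y^2) dA = ∫_{0}^{2π} ∫_{4}^{8} (30r^2) · r dr dθ.

Inner integral (in r): ∫_{4}^{8} (30r^2) · r dr = 28800.

Outer integral (in θ): ∫_{0}^{2π} (28800) dθ = 57600π.

Therefore ∬_D (30x^2 + 30y^2) dA = 57600π.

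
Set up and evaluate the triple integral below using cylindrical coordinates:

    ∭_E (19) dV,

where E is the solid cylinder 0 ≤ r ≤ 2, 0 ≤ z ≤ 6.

In cylindrical coordinates, x = r cos(θ), y = r sin(θ), z = z, and dV = r dr dθ dz.

The integrand becomes 19, so

    ∭_E (19) dV = ∫_{0}^{2π} ∫_{0}^{2} ∫_{0}^{6} (19) · r dz dr dθ.

Inner (z): 114r.
Middle (r from 0 to 2): 228.
Outer (θ): 456π.

Therefore the triple integral equals 456π.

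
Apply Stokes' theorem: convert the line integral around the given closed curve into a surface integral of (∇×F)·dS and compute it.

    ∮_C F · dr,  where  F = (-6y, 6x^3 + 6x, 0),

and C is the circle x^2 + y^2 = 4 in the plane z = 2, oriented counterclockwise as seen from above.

Let S be the flat disk x^2 + y^2 ≤ 4 in the plane z = 2, with upward unit normal n̂ = ẑ. By Stokes' theorem,

    ∮_C F · dr = ∬_S (∇ × F) · n̂ dS = ∬_D (curl F)_z dA,

where D is the disk x^2 + y^2 ≤ 4.

Compute the curl of F = (-6y, 6x^3 + 6x, 0):
    (∇ × F)_x = ∂F_z/∂y - ∂F_y/∂z = 0,
    (∇ × F)_y = ∂F_x/∂z - ∂F_z/∂x = 0,
    (∇ × F)_z = ∂F_y/∂x - ∂F_x/∂y = 18x^2 + 12.

On z = 2, (curl F)_z = 18x^2 + 12.

Convert to polar (x = r cos θ, y = r sin θ, dA = r dr dθ); the integrand becomes 18r^2cos(θ)^2 + 12, so

    ∬_D (curl F)_z dA = ∫_0^{2π} ∫_0^{2} (18r^2cos(θ)^2 + 12) · r dr dθ.

Inner (r from 0 to 2): 72cos(θ)^2 + 24.
Outer (θ from 0 to 2π): 120π.

Therefore ∮_C F · dr = 120π.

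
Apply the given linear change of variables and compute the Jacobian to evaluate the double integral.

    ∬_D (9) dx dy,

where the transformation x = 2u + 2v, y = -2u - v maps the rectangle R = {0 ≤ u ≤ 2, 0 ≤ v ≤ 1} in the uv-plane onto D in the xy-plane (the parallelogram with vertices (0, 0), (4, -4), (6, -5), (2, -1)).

Compute the Jacobian determinant of (x, y) with respect to (u, v):

    ∂(x,y)/∂(u,v) = | 2  2 | = (2)(-1) - (2)(-2) = 2.
                   | -2  -1 |

Its absolute value is |J| = 2 (the area scaling factor).

Substituting x = 2u + 2v, y = -2u - v into the integrand,

    9 → 9,

so the integral becomes

    ∬_R (9) · |J| du dv = ∫_0^2 ∫_0^1 (18) dv du.

Inner (v): 18.
Outer (u): 36.

Therefore ∬_D (9) dx dy = 36.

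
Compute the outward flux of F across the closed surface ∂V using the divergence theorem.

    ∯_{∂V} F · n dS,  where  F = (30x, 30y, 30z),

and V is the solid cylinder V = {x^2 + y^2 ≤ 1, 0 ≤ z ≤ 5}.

By the divergence theorem,

    ∯_{∂V} F · n dS = ∭_V (∇ · F) dV.

Compute the divergence:
    ∇ · F = ∂F_x/∂x + ∂F_y/∂y + ∂F_z/∂z = 30 + 30 + 30 = 90.

In cylindrical coordinates, x = r cos(θ), y = r sin(θ), z = z, dV = r dr dθ dz, with 0 ≤ r ≤ 1, 0 ≤ θ ≤ 2π, 0 ≤ z ≤ 5.

The integrand, after substitution and multiplying by the volume element, becomes (90) · r, so

    ∭_V (∇·F) dV = ∫_0^{2π} ∫_0^{1} ∫_0^{5} (90) · r dz dr dθ.

Inner (z from 0 to 5): 450r.
Middle (r from 0 to 1): 225.
Outer (θ from 0 to 2π): 450π.

Therefore ∯_{∂V} F · n dS = 450π.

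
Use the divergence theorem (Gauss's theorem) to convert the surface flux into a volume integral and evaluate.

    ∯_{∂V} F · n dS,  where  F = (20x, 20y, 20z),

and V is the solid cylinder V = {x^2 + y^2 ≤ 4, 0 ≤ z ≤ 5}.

By the divergence theorem,

    ∯_{∂V} F · n dS = ∭_V (∇ · F) dV.

Compute the divergence:
    ∇ · F = ∂F_x/∂x + ∂F_y/∂y + ∂F_z/∂z = 20 + 20 + 20 = 60.

In cylindrical coordinates, x = r cos(θ), y = r sin(θ), z = z, dV = r dr dθ dz, with 0 ≤ r ≤ 2, 0 ≤ θ ≤ 2π, 0 ≤ z ≤ 5.

The integrand, after substitution and multiplying by the volume element, becomes (60) · r, so

    ∭_V (∇·F) dV = ∫_0^{2π} ∫_0^{2} ∫_0^{5} (60) · r dz dr dθ.

Inner (z from 0 to 5): 300r.
Middle (r from 0 to 2): 600.
Outer (θ from 0 to 2π): 1200π.

Therefore ∯_{∂V} F · n dS = 1200π.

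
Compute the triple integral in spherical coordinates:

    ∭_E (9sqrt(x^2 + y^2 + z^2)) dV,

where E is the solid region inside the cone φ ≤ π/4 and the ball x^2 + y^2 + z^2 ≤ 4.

In spherical coordinates, x = ρ sin(φ) cos(θ), y = ρ sin(φ) sin(θ), z = ρ cos(φ), and dV = ρ^2 sin(φ) dρ dφ dθ.

The integrand becomes 9ρ, so

    ∭_E (9sqrt(x^2 + y^2 + z^2)) dV = ∫_{0}^{2π} ∫_{0}^{π/4} ∫_{0}^{2} (9ρ) · ρ^2 sin(φ) dρ dφ dθ.

Inner (ρ): 36sin(φ).
Middle (φ): 36 - 18sqrt(2).
Outer (θ): 36π (2 - sqrt(2)).

Therefore the triple integral equals 36π (2 - sqrt(2)).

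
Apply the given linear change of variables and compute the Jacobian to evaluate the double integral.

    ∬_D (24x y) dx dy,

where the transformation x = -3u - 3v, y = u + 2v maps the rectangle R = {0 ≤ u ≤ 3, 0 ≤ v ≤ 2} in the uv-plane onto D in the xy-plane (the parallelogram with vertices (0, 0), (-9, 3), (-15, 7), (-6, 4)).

Compute the Jacobian determinant of (x, y) with respect to (u, v):

    ∂(x,y)/∂(u,v) = | -3  -3 | = (-3)(2) - (-3)(1) = -3.
                   | 1  2 |

Its absolute value is |J| = 3 (the area scaling factor).

Substituting x = -3u - 3v, y = u + 2v into the integrand,

    24x y → -72u^2 - 216u v - 144v^2,

so the integral becomes

    ∬_R (-72u^2 - 216u v - 144v^2) · |J| du dv = ∫_0^3 ∫_0^2 (-216u^2 - 648u v - 432v^2) dv du.

Inner (v): -432u^2 - 1296u - 1152.
Outer (u): -13176.

Therefore ∬_D (24x y) dx dy = -13176.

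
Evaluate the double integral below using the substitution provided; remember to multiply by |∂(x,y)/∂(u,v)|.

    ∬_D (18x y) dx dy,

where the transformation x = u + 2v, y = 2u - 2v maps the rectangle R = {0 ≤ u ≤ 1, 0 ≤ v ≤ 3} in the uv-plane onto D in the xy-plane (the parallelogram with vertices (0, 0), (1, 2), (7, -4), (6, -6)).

Compute the Jacobian determinant of (x, y) with respect to (u, v):

    ∂(x,y)/∂(u,v) = | 1  2 | = (1)(-2) - (2)(2) = -6.
                   | 2  -2 |

Its absolute value is |J| = 6 (the area scaling factor).

Substituting x = u + 2v, y = 2u - 2v into the integrand,

    18x y → 36u^2 + 36u v - 72v^2,

so the integral becomes

    ∬_R (36u^2 + 36u v - 72v^2) · |J| du dv = ∫_0^1 ∫_0^3 (216u^2 + 216u v - 432v^2) dv du.

Inner (v): 648u^2 + 972u - 3888.
Outer (u): -3186.

Therefore ∬_D (18x y) dx dy = -3186.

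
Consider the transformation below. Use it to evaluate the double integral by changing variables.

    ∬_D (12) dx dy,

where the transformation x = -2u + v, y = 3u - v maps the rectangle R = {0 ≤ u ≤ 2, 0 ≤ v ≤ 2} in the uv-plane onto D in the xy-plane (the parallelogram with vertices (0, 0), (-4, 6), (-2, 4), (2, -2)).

Compute the Jacobian determinant of (x, y) with respect to (u, v):

    ∂(x,y)/∂(u,v) = | -2  1 | = (-2)(-1) - (1)(3) = -1.
                   | 3  -1 |

Its absolute value is |J| = 1 (the area scaling factor).

Substituting x = -2u + v, y = 3u - v into the integrand,

    12 → 12,

so the integral becomes

    ∬_R (12) · |J| du dv = ∫_0^2 ∫_0^2 (12) dv du.

Inner (v): 24.
Outer (u): 48.

Therefore ∬_D (12) dx dy = 48.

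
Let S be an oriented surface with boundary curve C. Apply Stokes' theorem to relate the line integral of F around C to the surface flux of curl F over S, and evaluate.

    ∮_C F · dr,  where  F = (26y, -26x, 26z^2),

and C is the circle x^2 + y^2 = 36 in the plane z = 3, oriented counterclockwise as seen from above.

Let S be the flat disk x^2 + y^2 ≤ 36 in the plane z = 3, with upward unit normal n̂ = ẑ. By Stokes' theorem,

    ∮_C F · dr = ∬_S (∇ × F) · n̂ dS = ∬_D (curl F)_z dA,

where D is the disk x^2 + y^2 ≤ 36.

Compute the curl of F = (26y, -26x, 26z^2):
    (∇ × F)_x = ∂F_z/∂y - ∂F_y/∂z = 0,
    (∇ × F)_y = ∂F_x/∂z - ∂F_z/∂x = 0,
    (∇ × F)_z = ∂F_y/∂x - ∂F_x/∂y = -52.

On z = 3, (curl F)_z = -52.

Convert to polar (x = r cos θ, y = r sin θ, dA = r dr dθ); the integrand becomes -52, so

    ∬_D (curl F)_z dA = ∫_0^{2π} ∫_0^{6} (-52) · r dr dθ.

Inner (r from 0 to 6): -936.
Outer (θ from 0 to 2π): -1872π.

Therefore ∮_C F · dr = -1872π.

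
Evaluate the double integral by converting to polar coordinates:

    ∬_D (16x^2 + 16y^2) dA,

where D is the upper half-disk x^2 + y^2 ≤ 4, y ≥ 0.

The region D is 0 ≤ r ≤ 2, 0 ≤ θ ≤ π in polar coordinates, where x = r cos(θ), y = r sin(θ), and dA = r dr dθ.

Under the substitution, the integrand becomes 16r^2, so

    ∬_D (16x^2 + 16y^2) dA = ∫_{0}^{π} ∫_{0}^{2} (16r^2) · r dr dθ.

Inner integral (in r): ∫_{0}^{2} (16r^2) · r dr = 64.

Outer integral (in θ): ∫_{0}^{π} (64) dθ = 64π.

Therefore ∬_D (16x^2 + 16y^2) dA = 64π.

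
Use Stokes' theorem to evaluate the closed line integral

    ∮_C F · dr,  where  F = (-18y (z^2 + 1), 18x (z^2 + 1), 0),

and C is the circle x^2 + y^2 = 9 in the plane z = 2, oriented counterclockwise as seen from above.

Let S be the flat disk x^2 + y^2 ≤ 9 in the plane z = 2, with upward unit normal n̂ = ẑ. By Stokes' theorem,

    ∮_C F · dr = ∬_S (∇ × F) · n̂ dS = ∬_D (curl F)_z dA,

where D is the disk x^2 + y^2 ≤ 9.

Compute the curl of F = (-18y (z^2 + 1), 18x (z^2 + 1), 0):
    (∇ × F)_x = ∂F_z/∂y - ∂F_y/∂z = -36x z,
    (∇ × F)_y = ∂F_x/∂z - ∂F_z/∂x = -36y z,
    (∇ × F)_z = ∂F_y/∂x - ∂F_x/∂y = 36z^2 + 36.

On z = 2, (curl F)_z = 180.

Convert to polar (x = r cos θ, y = r sin θ, dA = r dr dθ); the integrand becomes 180, so

    ∬_D (curl F)_z dA = ∫_0^{2π} ∫_0^{3} (180) · r dr dθ.

Inner (r from 0 to 3): 810.
Outer (θ from 0 to 2π): 1620π.

Therefore ∮_C F · dr = 1620π.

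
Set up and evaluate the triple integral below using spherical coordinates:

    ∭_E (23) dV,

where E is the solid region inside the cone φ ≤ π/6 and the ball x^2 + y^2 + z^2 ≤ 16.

In spherical coordinates, x = ρ sin(φ) cos(θ), y = ρ sin(φ) sin(θ), z = ρ cos(φ), and dV = ρ^2 sin(φ) dρ dφ dθ.

The integrand becomes 23, so

    ∭_E (23) dV = ∫_{0}^{2π} ∫_{0}^{π/6} ∫_{0}^{4} (23) · ρ^2 sin(φ) dρ dφ dθ.

Inner (ρ): 1472sin(φ)/3.
Middle (φ): 1472/3 - 736sqrt(3)/3.
Outer (θ): 1472π (2 - sqrt(3))/3.

Therefore the triple integral equals 1472π (2 - sqrt(3))/3.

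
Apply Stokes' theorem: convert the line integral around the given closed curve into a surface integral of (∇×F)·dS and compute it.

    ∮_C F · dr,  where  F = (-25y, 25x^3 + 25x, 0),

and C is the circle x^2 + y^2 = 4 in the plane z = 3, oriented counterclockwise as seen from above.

Let S be the flat disk x^2 + y^2 ≤ 4 in the plane z = 3, with upward unit normal n̂ = ẑ. By Stokes' theorem,

    ∮_C F · dr = ∬_S (∇ × F) · n̂ dS = ∬_D (curl F)_z dA,

where D is the disk x^2 + y^2 ≤ 4.

Compute the curl of F = (-25y, 25x^3 + 25x, 0):
    (∇ × F)_x = ∂F_z/∂y - ∂F_y/∂z = 0,
    (∇ × F)_y = ∂F_x/∂z - ∂F_z/∂x = 0,
    (∇ × F)_z = ∂F_y/∂x - ∂F_x/∂y = 75x^2 + 50.

On z = 3, (curl F)_z = 75x^2 + 50.

Convert to polar (x = r cos θ, y = r sin θ, dA = r dr dθ); the integrand becomes 75r^2cos(θ)^2 + 50, so

    ∬_D (curl F)_z dA = ∫_0^{2π} ∫_0^{2} (75r^2cos(θ)^2 + 50) · r dr dθ.

Inner (r from 0 to 2): 300cos(θ)^2 + 100.
Outer (θ from 0 to 2π): 500π.

Therefore ∮_C F · dr = 500π.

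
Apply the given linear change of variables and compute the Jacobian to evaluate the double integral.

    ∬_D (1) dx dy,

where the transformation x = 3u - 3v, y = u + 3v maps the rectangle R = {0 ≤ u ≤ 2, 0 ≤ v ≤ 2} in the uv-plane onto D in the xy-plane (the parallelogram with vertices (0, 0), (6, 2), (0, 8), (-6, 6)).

Compute the Jacobian determinant of (x, y) with respect to (u, v):

    ∂(x,y)/∂(u,v) = | 3  -3 | = (3)(3) - (-3)(1) = 12.
                   | 1  3 |

Its absolute value is |J| = 12 (the area scaling factor).

Substituting x = 3u - 3v, y = u + 3v into the integrand,

    1 → 1,

so the integral becomes

    ∬_R (1) · |J| du dv = ∫_0^2 ∫_0^2 (12) dv du.

Inner (v): 24.
Outer (u): 48.

Therefore ∬_D (1) dx dy = 48.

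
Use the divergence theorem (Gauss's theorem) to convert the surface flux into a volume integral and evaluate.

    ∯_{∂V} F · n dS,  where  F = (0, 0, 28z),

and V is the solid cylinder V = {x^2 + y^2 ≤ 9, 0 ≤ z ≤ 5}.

By the divergence theorem,

    ∯_{∂V} F · n dS = ∭_V (∇ · F) dV.

Compute the divergence:
    ∇ · F = ∂F_x/∂x + ∂F_y/∂y + ∂F_z/∂z = 0 + 0 + 28 = 28.

In cylindrical coordinates, x = r cos(θ), y = r sin(θ), z = z, dV = r dr dθ dz, with 0 ≤ r ≤ 3, 0 ≤ θ ≤ 2π, 0 ≤ z ≤ 5.

The integrand, after substitution and multiplying by the volume element, becomes (28) · r, so

    ∭_V (∇·F) dV = ∫_0^{2π} ∫_0^{3} ∫_0^{5} (28) · r dz dr dθ.

Inner (z from 0 to 5): 140r.
Middle (r from 0 to 3): 630.
Outer (θ from 0 to 2π): 1260π.

Therefore ∯_{∂V} F · n dS = 1260π.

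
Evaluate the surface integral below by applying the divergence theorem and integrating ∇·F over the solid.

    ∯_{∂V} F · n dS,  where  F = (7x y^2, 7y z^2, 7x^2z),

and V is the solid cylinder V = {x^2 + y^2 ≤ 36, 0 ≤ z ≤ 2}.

By the divergence theorem,

    ∯_{∂V} F · n dS = ∭_V (∇ · F) dV.

Compute the divergence:
    ∇ · F = ∂F_x/∂x + ∂F_y/∂y + ∂F_z/∂z = 7y^2 + 7z^2 + 7x^2 = 7x^2 + 7y^2 + 7z^2.

In cylindrical coordinates, x = r cos(θ), y = r sin(θ), z = z, dV = r dr dθ dz, with 0 ≤ r ≤ 6, 0 ≤ θ ≤ 2π, 0 ≤ z ≤ 2.

The integrand, after substitution and multiplying by the volume element, becomes (7r^2 + 7z^2) · r, so

    ∭_V (∇·F) dV = ∫_0^{2π} ∫_0^{6} ∫_0^{2} (7r^2 + 7z^2) · r dz dr dθ.

Inner (z from 0 to 2): 14r (r^2 + 4/3).
Middle (r from 0 to 6): 4872.
Outer (θ from 0 to 2π): 9744π.

Therefore ∯_{∂V} F · n dS = 9744π.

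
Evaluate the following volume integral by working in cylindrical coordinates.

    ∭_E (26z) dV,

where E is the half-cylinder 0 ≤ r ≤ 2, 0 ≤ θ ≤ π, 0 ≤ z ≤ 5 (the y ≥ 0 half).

In cylindrical coordinates, x = r cos(θ), y = r sin(θ), z = z, and dV = r dr dθ dz.

The integrand becomes 26z, so

    ∭_E (26z) dV = ∫_{0}^{π} ∫_{0}^{2} ∫_{0}^{5} (26z) · r dz dr dθ.

Inner (z): 325r.
Middle (r from 0 to 2): 650.
Outer (θ): 650π.

Therefore the triple integral equals 650π.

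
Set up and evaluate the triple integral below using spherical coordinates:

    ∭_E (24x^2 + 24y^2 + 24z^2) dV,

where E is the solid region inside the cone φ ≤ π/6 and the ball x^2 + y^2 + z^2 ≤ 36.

In spherical coordinates, x = ρ sin(φ) cos(θ), y = ρ sin(φ) sin(θ), z = ρ cos(φ), and dV = ρ^2 sin(φ) dρ dφ dθ.

The integrand becomes 24ρ^2, so

    ∭_E (24x^2 + 24y^2 + 24z^2) dV = ∫_{0}^{2π} ∫_{0}^{π/6} ∫_{0}^{6} (24ρ^2) · ρ^2 sin(φ) dρ dφ dθ.

Inner (ρ): 186624sin(φ)/5.
Middle (φ): 186624/5 - 93312sqrt(3)/5.
Outer (θ): 186624π (2 - sqrt(3))/5.

Therefore the triple integral equals 186624π (2 - sqrt(3))/5.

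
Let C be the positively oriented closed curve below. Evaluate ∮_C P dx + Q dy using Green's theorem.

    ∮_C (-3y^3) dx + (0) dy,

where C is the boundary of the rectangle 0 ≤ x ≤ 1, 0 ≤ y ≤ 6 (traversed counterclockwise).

Green's theorem converts the closed line integral into a double integral over the enclosed region D:

    ∮_C P dx + Q dy = ∬_D (∂Q/∂x - ∂P/∂y) dA.

Here P = -3y^3, Q = 0, so

    ∂Q/∂x = 0,    ∂P/∂y = -9y^2,
    ∂Q/∂x - ∂P/∂y = 9y^2.

D is the region 0 ≤ x ≤ 1, 0 ≤ y ≤ 6. Evaluating the double integral:

    ∬_D (9y^2) dA = ∫_0^{1} ∫_0^{6} (9y^2) dy dx.

Inner (y from 0 to 6): 648.
Outer (x from 0 to 1): 648.

Therefore ∮_C P dx + Q dy = 648.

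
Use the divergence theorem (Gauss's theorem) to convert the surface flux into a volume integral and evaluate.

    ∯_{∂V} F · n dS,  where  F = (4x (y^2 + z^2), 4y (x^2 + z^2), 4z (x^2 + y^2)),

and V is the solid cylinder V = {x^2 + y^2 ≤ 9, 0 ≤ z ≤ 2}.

By the divergence theorem,

    ∯_{∂V} F · n dS = ∭_V (∇ · F) dV.

Compute the divergence:
    ∇ · F = ∂F_x/∂x + ∂F_y/∂y + ∂F_z/∂z = 4y^2 + 4z^2 + 4x^2 + 4z^2 + 4x^2 + 4y^2 = 8x^2 + 8y^2 + 8z^2.

In cylindrical coordinates, x = r cos(θ), y = r sin(θ), z = z, dV = r dr dθ dz, with 0 ≤ r ≤ 3, 0 ≤ θ ≤ 2π, 0 ≤ z ≤ 2.

The integrand, after substitution and multiplying by the volume element, becomes (8r^2 + 8z^2) · r, so

    ∭_V (∇·F) dV = ∫_0^{2π} ∫_0^{3} ∫_0^{2} (8r^2 + 8z^2) · r dz dr dθ.

Inner (z from 0 to 2): 16r (r^2 + 4/3).
Middle (r from 0 to 3): 420.
Outer (θ from 0 to 2π): 840π.

Therefore ∯_{∂V} F · n dS = 840π.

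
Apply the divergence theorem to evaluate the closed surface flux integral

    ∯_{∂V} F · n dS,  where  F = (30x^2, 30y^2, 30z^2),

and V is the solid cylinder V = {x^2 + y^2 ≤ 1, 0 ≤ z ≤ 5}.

By the divergence theorem,

    ∯_{∂V} F · n dS = ∭_V (∇ · F) dV.

Compute the divergence:
    ∇ · F = ∂F_x/∂x + ∂F_y/∂y + ∂F_z/∂z = 60x + 60y + 60z.

In cylindrical coordinates, x = r cos(θ), y = r sin(θ), z = z, dV = r dr dθ dz, with 0 ≤ r ≤ 1, 0 ≤ θ ≤ 2π, 0 ≤ z ≤ 5.

The integrand, after substitution and multiplying by the volume element, becomes (60sqrt(2)r sin(θ + π/4) + 60z) · r, so

    ∭_V (∇·F) dV = ∫_0^{2π} ∫_0^{1} ∫_0^{5} (60sqrt(2)r sin(θ + π/4) + 60z) · r dz dr dθ.

Inner (z from 0 to 5): 150r (2sqrt(2)r sin(θ + π/4) + 5).
Middle (r from 0 to 1): 100sqrt(2)sin(θ + π/4) + 375.
Outer (θ from 0 to 2π): 750π.

Therefore ∯_{∂V} F · n dS = 750π.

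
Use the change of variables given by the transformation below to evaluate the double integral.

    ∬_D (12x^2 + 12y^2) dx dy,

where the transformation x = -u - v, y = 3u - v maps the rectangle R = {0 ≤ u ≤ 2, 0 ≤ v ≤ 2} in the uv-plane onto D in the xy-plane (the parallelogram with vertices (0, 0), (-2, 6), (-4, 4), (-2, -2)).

Compute the Jacobian determinant of (x, y) with respect to (u, v):

    ∂(x,y)/∂(u,v) = | -1  -1 | = (-1)(-1) - (-1)(3) = 4.
                   | 3  -1 |

Its absolute value is |J| = 4 (the area scaling factor).

Substituting x = -u - v, y = 3u - v into the integrand,

    12x^2 + 12y^2 → 120u^2 - 48u v + 24v^2,

so the integral becomes

    ∬_R (120u^2 - 48u v + 24v^2) · |J| du dv = ∫_0^2 ∫_0^2 (480u^2 - 192u v + 96v^2) dv du.

Inner (v): 960u^2 - 384u + 256.
Outer (u): 2304.

Therefore ∬_D (12x^2 + 12y^2) dx dy = 2304.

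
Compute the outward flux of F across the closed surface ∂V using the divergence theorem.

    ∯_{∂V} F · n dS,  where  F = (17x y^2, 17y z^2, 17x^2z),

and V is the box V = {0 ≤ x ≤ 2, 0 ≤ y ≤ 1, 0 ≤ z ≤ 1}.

By the divergence theorem,

    ∯_{∂V} F · n dS = ∭_V (∇ · F) dV.

Compute the divergence:
    ∇ · F = ∂F_x/∂x + ∂F_y/∂y + ∂F_z/∂z = 17y^2 + 17z^2 + 17x^2 = 17x^2 + 17y^2 + 17z^2.

V is a rectangular box, so dV = dx dy dz with 0 ≤ x ≤ 2, 0 ≤ y ≤ 1, 0 ≤ z ≤ 1.

Integrate (17x^2 + 17y^2 + 17z^2) over V as an iterated integral:

    ∭_V (∇·F) dV = ∫_0^{2} ∫_0^{1} ∫_0^{1} (17x^2 + 17y^2 + 17z^2) dz dy dx.

Inner (z from 0 to 1): 17x^2 + 17y^2 + 17/3.
Middle (y from 0 to 1): 17x^2 + 34/3.
Outer (x from 0 to 2): 68.

Therefore ∯_{∂V} F · n dS = 68.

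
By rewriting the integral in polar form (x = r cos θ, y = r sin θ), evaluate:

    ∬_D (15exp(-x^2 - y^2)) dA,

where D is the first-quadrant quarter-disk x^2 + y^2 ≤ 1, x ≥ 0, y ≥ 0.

The region D is 0 ≤ r ≤ 1, 0 ≤ θ ≤ π/2 in polar coordinates, where x = r cos(θ), y = r sin(θ), and dA = r dr dθ.

Under the substitution, the integrand becomes 15exp(-r^2), so

    ∬_D (15exp(-x^2 - y^2)) dA = ∫_{0}^{π/2} ∫_{0}^{1} (15exp(-r^2)) · r dr dθ.

Inner integral (in r): ∫_{0}^{1} (15exp(-r^2)) · r dr = 15/2 - 15exp(-1)/2.

Outer integral (in θ): ∫_{0}^{π/2} (15/2 - 15exp(-1)/2) dθ = -15π (1 - e)exp(-1)/4.

Therefore ∬_D (15exp(-x^2 - y^2)) dA = -15π (1 - e)exp(-1)/4.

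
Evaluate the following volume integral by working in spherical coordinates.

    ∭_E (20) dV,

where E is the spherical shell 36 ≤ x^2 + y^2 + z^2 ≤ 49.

In spherical coordinates, x = ρ sin(φ) cos(θ), y = ρ sin(φ) sin(θ), z = ρ cos(φ), and dV = ρ^2 sin(φ) dρ dφ dθ.

The integrand becomes 20, so

    ∭_E (20) dV = ∫_{0}^{2π} ∫_{0}^{π} ∫_{6}^{7} (20) · ρ^2 sin(φ) dρ dφ dθ.

Inner (ρ): 2540sin(φ)/3.
Middle (φ): 5080/3.
Outer (θ): 10160π/3.

Therefore the triple integral equals 10160π/3.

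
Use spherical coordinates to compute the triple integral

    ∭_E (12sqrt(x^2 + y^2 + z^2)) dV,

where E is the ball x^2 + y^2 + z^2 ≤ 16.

In spherical coordinates, x = ρ sin(φ) cos(θ), y = ρ sin(φ) sin(θ), z = ρ cos(φ), and dV = ρ^2 sin(φ) dρ dφ dθ.

The integrand becomes 12ρ, so

    ∭_E (12sqrt(x^2 + y^2 + z^2)) dV = ∫_{0}^{2π} ∫_{0}^{π} ∫_{0}^{4} (12ρ) · ρ^2 sin(φ) dρ dφ dθ.

Inner (ρ): 768sin(φ).
Middle (φ): 1536.
Outer (θ): 3072π.

Therefore the triple integral equals 3072π.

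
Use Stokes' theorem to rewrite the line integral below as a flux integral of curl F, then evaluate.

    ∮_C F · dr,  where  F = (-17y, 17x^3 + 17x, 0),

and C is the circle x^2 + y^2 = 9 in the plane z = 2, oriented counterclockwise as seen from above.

Let S be the flat disk x^2 + y^2 ≤ 9 in the plane z = 2, with upward unit normal n̂ = ẑ. By Stokes' theorem,

    ∮_C F · dr = ∬_S (∇ × F) · n̂ dS = ∬_D (curl F)_z dA,

where D is the disk x^2 + y^2 ≤ 9.

Compute the curl of F = (-17y, 17x^3 + 17x, 0):
    (∇ × F)_x = ∂F_z/∂y - ∂F_y/∂z = 0,
    (∇ × F)_y = ∂F_x/∂z - ∂F_z/∂x = 0,
    (∇ × F)_z = ∂F_y/∂x - ∂F_x/∂y = 51x^2 + 34.

On z = 2, (curl F)_z = 51x^2 + 34.

Convert to polar (x = r cos θ, y = r sin θ, dA = r dr dθ); the integrand becomes 51r^2cos(θ)^2 + 34, so

    ∬_D (curl F)_z dA = ∫_0^{2π} ∫_0^{3} (51r^2cos(θ)^2 + 34) · r dr dθ.

Inner (r from 0 to 3): 4131cos(θ)^2/4 + 153.
Outer (θ from 0 to 2π): 5355π/4.

Therefore ∮_C F · dr = 5355π/4.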